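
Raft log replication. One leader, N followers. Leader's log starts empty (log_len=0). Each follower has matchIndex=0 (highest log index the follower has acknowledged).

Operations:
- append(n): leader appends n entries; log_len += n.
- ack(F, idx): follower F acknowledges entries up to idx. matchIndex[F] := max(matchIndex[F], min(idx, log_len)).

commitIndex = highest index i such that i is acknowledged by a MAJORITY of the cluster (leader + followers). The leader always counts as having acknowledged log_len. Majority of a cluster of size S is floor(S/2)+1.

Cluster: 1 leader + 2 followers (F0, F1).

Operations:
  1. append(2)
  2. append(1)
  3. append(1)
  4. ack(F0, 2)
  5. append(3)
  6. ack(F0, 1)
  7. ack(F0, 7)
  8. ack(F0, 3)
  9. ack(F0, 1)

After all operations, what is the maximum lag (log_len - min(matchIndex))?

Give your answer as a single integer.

Answer: 7

Derivation:
Op 1: append 2 -> log_len=2
Op 2: append 1 -> log_len=3
Op 3: append 1 -> log_len=4
Op 4: F0 acks idx 2 -> match: F0=2 F1=0; commitIndex=2
Op 5: append 3 -> log_len=7
Op 6: F0 acks idx 1 -> match: F0=2 F1=0; commitIndex=2
Op 7: F0 acks idx 7 -> match: F0=7 F1=0; commitIndex=7
Op 8: F0 acks idx 3 -> match: F0=7 F1=0; commitIndex=7
Op 9: F0 acks idx 1 -> match: F0=7 F1=0; commitIndex=7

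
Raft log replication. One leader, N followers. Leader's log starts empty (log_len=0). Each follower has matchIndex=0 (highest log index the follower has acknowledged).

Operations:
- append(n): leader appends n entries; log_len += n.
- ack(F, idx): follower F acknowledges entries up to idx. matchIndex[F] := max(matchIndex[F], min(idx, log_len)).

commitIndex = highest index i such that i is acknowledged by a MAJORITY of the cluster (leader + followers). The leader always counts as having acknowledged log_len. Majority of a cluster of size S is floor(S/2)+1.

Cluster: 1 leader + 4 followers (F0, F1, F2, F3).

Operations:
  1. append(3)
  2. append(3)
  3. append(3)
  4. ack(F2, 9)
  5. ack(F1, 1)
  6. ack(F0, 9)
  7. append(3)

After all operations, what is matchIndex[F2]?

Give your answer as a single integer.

Answer: 9

Derivation:
Op 1: append 3 -> log_len=3
Op 2: append 3 -> log_len=6
Op 3: append 3 -> log_len=9
Op 4: F2 acks idx 9 -> match: F0=0 F1=0 F2=9 F3=0; commitIndex=0
Op 5: F1 acks idx 1 -> match: F0=0 F1=1 F2=9 F3=0; commitIndex=1
Op 6: F0 acks idx 9 -> match: F0=9 F1=1 F2=9 F3=0; commitIndex=9
Op 7: append 3 -> log_len=12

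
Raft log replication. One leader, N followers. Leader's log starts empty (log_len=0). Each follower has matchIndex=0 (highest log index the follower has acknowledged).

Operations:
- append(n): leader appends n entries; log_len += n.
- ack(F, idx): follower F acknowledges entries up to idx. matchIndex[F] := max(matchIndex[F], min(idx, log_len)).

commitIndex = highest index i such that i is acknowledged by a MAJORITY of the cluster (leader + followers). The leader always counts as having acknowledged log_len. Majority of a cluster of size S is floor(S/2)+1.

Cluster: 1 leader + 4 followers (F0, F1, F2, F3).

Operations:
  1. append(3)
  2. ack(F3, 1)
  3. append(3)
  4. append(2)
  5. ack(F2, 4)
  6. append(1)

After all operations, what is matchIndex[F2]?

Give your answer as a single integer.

Answer: 4

Derivation:
Op 1: append 3 -> log_len=3
Op 2: F3 acks idx 1 -> match: F0=0 F1=0 F2=0 F3=1; commitIndex=0
Op 3: append 3 -> log_len=6
Op 4: append 2 -> log_len=8
Op 5: F2 acks idx 4 -> match: F0=0 F1=0 F2=4 F3=1; commitIndex=1
Op 6: append 1 -> log_len=9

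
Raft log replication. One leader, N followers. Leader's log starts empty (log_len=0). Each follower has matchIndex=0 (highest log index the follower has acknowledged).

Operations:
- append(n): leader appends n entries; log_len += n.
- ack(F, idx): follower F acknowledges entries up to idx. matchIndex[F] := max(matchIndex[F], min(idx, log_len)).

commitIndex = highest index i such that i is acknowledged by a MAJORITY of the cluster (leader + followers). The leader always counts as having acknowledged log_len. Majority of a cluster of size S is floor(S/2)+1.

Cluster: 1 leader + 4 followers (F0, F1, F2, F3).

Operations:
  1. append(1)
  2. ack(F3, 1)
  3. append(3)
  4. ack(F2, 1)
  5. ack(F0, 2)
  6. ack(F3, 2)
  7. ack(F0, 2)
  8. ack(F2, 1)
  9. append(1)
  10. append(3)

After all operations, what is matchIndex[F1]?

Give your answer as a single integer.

Answer: 0

Derivation:
Op 1: append 1 -> log_len=1
Op 2: F3 acks idx 1 -> match: F0=0 F1=0 F2=0 F3=1; commitIndex=0
Op 3: append 3 -> log_len=4
Op 4: F2 acks idx 1 -> match: F0=0 F1=0 F2=1 F3=1; commitIndex=1
Op 5: F0 acks idx 2 -> match: F0=2 F1=0 F2=1 F3=1; commitIndex=1
Op 6: F3 acks idx 2 -> match: F0=2 F1=0 F2=1 F3=2; commitIndex=2
Op 7: F0 acks idx 2 -> match: F0=2 F1=0 F2=1 F3=2; commitIndex=2
Op 8: F2 acks idx 1 -> match: F0=2 F1=0 F2=1 F3=2; commitIndex=2
Op 9: append 1 -> log_len=5
Op 10: append 3 -> log_len=8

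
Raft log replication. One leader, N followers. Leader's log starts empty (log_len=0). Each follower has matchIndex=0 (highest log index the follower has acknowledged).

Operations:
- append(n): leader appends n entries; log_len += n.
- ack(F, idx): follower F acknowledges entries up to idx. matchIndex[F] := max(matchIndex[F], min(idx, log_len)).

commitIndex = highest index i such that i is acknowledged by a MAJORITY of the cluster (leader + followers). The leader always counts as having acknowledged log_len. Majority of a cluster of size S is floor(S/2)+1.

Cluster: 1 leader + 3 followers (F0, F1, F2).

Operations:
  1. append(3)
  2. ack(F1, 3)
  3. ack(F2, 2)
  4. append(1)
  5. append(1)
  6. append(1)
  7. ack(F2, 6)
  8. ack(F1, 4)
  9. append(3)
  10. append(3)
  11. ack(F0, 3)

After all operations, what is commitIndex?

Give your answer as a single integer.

Answer: 4

Derivation:
Op 1: append 3 -> log_len=3
Op 2: F1 acks idx 3 -> match: F0=0 F1=3 F2=0; commitIndex=0
Op 3: F2 acks idx 2 -> match: F0=0 F1=3 F2=2; commitIndex=2
Op 4: append 1 -> log_len=4
Op 5: append 1 -> log_len=5
Op 6: append 1 -> log_len=6
Op 7: F2 acks idx 6 -> match: F0=0 F1=3 F2=6; commitIndex=3
Op 8: F1 acks idx 4 -> match: F0=0 F1=4 F2=6; commitIndex=4
Op 9: append 3 -> log_len=9
Op 10: append 3 -> log_len=12
Op 11: F0 acks idx 3 -> match: F0=3 F1=4 F2=6; commitIndex=4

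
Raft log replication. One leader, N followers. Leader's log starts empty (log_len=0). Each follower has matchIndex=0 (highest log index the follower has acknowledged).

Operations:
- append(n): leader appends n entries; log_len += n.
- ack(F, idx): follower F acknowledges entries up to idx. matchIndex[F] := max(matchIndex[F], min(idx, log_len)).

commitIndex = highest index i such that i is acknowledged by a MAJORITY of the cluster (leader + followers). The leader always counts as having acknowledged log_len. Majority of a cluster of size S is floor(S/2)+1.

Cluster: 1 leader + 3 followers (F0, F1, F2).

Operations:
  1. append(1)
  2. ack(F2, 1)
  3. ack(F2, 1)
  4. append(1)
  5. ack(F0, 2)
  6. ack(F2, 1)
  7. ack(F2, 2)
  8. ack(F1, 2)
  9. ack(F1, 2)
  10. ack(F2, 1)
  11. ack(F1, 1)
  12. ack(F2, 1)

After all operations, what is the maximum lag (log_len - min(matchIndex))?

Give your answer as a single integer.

Answer: 0

Derivation:
Op 1: append 1 -> log_len=1
Op 2: F2 acks idx 1 -> match: F0=0 F1=0 F2=1; commitIndex=0
Op 3: F2 acks idx 1 -> match: F0=0 F1=0 F2=1; commitIndex=0
Op 4: append 1 -> log_len=2
Op 5: F0 acks idx 2 -> match: F0=2 F1=0 F2=1; commitIndex=1
Op 6: F2 acks idx 1 -> match: F0=2 F1=0 F2=1; commitIndex=1
Op 7: F2 acks idx 2 -> match: F0=2 F1=0 F2=2; commitIndex=2
Op 8: F1 acks idx 2 -> match: F0=2 F1=2 F2=2; commitIndex=2
Op 9: F1 acks idx 2 -> match: F0=2 F1=2 F2=2; commitIndex=2
Op 10: F2 acks idx 1 -> match: F0=2 F1=2 F2=2; commitIndex=2
Op 11: F1 acks idx 1 -> match: F0=2 F1=2 F2=2; commitIndex=2
Op 12: F2 acks idx 1 -> match: F0=2 F1=2 F2=2; commitIndex=2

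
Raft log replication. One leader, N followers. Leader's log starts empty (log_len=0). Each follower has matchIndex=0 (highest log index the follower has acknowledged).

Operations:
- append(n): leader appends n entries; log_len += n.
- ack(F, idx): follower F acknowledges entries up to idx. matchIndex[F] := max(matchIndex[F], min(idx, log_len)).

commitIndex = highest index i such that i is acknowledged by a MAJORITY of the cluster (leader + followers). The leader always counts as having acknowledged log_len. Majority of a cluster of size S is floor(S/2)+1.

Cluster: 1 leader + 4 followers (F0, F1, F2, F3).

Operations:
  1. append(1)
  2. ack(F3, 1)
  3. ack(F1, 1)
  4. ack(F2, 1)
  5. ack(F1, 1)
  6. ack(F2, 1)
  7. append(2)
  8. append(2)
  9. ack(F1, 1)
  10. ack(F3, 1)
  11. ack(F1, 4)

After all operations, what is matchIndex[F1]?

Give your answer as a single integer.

Op 1: append 1 -> log_len=1
Op 2: F3 acks idx 1 -> match: F0=0 F1=0 F2=0 F3=1; commitIndex=0
Op 3: F1 acks idx 1 -> match: F0=0 F1=1 F2=0 F3=1; commitIndex=1
Op 4: F2 acks idx 1 -> match: F0=0 F1=1 F2=1 F3=1; commitIndex=1
Op 5: F1 acks idx 1 -> match: F0=0 F1=1 F2=1 F3=1; commitIndex=1
Op 6: F2 acks idx 1 -> match: F0=0 F1=1 F2=1 F3=1; commitIndex=1
Op 7: append 2 -> log_len=3
Op 8: append 2 -> log_len=5
Op 9: F1 acks idx 1 -> match: F0=0 F1=1 F2=1 F3=1; commitIndex=1
Op 10: F3 acks idx 1 -> match: F0=0 F1=1 F2=1 F3=1; commitIndex=1
Op 11: F1 acks idx 4 -> match: F0=0 F1=4 F2=1 F3=1; commitIndex=1

Answer: 4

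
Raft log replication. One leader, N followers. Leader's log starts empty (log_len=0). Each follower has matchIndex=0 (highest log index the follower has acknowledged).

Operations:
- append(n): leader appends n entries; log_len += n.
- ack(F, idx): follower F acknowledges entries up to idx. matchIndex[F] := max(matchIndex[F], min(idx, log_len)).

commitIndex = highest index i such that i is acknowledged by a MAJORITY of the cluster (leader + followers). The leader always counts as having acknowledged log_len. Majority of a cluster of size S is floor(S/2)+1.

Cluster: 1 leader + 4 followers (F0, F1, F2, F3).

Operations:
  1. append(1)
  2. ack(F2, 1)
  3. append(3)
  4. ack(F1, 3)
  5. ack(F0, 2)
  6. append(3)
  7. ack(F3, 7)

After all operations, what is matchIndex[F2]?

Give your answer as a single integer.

Op 1: append 1 -> log_len=1
Op 2: F2 acks idx 1 -> match: F0=0 F1=0 F2=1 F3=0; commitIndex=0
Op 3: append 3 -> log_len=4
Op 4: F1 acks idx 3 -> match: F0=0 F1=3 F2=1 F3=0; commitIndex=1
Op 5: F0 acks idx 2 -> match: F0=2 F1=3 F2=1 F3=0; commitIndex=2
Op 6: append 3 -> log_len=7
Op 7: F3 acks idx 7 -> match: F0=2 F1=3 F2=1 F3=7; commitIndex=3

Answer: 1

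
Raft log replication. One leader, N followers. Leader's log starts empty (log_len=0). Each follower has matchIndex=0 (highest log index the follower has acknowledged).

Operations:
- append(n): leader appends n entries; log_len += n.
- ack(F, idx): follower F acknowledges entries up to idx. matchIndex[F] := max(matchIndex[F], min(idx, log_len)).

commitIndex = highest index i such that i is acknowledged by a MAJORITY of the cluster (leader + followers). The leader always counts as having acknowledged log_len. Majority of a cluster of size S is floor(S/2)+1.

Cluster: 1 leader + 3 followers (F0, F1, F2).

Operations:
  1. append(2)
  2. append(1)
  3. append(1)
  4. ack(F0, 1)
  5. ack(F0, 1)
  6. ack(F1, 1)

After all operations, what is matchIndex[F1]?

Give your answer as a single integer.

Answer: 1

Derivation:
Op 1: append 2 -> log_len=2
Op 2: append 1 -> log_len=3
Op 3: append 1 -> log_len=4
Op 4: F0 acks idx 1 -> match: F0=1 F1=0 F2=0; commitIndex=0
Op 5: F0 acks idx 1 -> match: F0=1 F1=0 F2=0; commitIndex=0
Op 6: F1 acks idx 1 -> match: F0=1 F1=1 F2=0; commitIndex=1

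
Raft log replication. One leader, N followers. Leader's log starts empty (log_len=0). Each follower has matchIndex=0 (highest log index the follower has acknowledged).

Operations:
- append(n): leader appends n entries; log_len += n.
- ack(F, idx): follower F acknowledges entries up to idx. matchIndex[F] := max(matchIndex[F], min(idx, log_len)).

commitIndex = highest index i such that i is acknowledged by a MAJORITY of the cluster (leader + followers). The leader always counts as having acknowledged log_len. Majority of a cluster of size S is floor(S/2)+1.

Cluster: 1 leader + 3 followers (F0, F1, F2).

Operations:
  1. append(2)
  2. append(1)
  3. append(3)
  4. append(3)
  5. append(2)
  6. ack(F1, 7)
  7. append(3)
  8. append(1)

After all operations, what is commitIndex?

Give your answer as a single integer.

Op 1: append 2 -> log_len=2
Op 2: append 1 -> log_len=3
Op 3: append 3 -> log_len=6
Op 4: append 3 -> log_len=9
Op 5: append 2 -> log_len=11
Op 6: F1 acks idx 7 -> match: F0=0 F1=7 F2=0; commitIndex=0
Op 7: append 3 -> log_len=14
Op 8: append 1 -> log_len=15

Answer: 0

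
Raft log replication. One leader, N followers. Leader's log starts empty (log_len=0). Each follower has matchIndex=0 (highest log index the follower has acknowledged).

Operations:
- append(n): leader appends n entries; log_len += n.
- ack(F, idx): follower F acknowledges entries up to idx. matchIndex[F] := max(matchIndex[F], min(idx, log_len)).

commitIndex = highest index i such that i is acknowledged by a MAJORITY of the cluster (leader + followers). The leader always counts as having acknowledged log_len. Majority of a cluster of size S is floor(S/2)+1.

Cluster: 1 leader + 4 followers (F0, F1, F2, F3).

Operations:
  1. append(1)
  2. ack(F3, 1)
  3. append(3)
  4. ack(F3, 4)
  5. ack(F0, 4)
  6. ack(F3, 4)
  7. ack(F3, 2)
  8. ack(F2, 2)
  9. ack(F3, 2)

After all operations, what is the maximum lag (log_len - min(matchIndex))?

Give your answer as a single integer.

Answer: 4

Derivation:
Op 1: append 1 -> log_len=1
Op 2: F3 acks idx 1 -> match: F0=0 F1=0 F2=0 F3=1; commitIndex=0
Op 3: append 3 -> log_len=4
Op 4: F3 acks idx 4 -> match: F0=0 F1=0 F2=0 F3=4; commitIndex=0
Op 5: F0 acks idx 4 -> match: F0=4 F1=0 F2=0 F3=4; commitIndex=4
Op 6: F3 acks idx 4 -> match: F0=4 F1=0 F2=0 F3=4; commitIndex=4
Op 7: F3 acks idx 2 -> match: F0=4 F1=0 F2=0 F3=4; commitIndex=4
Op 8: F2 acks idx 2 -> match: F0=4 F1=0 F2=2 F3=4; commitIndex=4
Op 9: F3 acks idx 2 -> match: F0=4 F1=0 F2=2 F3=4; commitIndex=4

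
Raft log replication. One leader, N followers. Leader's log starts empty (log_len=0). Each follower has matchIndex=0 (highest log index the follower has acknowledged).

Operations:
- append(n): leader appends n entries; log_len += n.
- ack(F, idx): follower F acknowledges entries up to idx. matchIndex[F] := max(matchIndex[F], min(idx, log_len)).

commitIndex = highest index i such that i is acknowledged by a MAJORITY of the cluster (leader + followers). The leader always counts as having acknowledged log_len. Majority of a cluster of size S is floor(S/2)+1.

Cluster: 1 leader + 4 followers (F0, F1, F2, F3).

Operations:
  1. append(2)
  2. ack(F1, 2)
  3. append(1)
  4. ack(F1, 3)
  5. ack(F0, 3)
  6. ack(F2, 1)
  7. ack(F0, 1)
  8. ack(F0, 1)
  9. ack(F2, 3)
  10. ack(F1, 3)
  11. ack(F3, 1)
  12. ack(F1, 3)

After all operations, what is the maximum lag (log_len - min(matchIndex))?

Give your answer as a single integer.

Answer: 2

Derivation:
Op 1: append 2 -> log_len=2
Op 2: F1 acks idx 2 -> match: F0=0 F1=2 F2=0 F3=0; commitIndex=0
Op 3: append 1 -> log_len=3
Op 4: F1 acks idx 3 -> match: F0=0 F1=3 F2=0 F3=0; commitIndex=0
Op 5: F0 acks idx 3 -> match: F0=3 F1=3 F2=0 F3=0; commitIndex=3
Op 6: F2 acks idx 1 -> match: F0=3 F1=3 F2=1 F3=0; commitIndex=3
Op 7: F0 acks idx 1 -> match: F0=3 F1=3 F2=1 F3=0; commitIndex=3
Op 8: F0 acks idx 1 -> match: F0=3 F1=3 F2=1 F3=0; commitIndex=3
Op 9: F2 acks idx 3 -> match: F0=3 F1=3 F2=3 F3=0; commitIndex=3
Op 10: F1 acks idx 3 -> match: F0=3 F1=3 F2=3 F3=0; commitIndex=3
Op 11: F3 acks idx 1 -> match: F0=3 F1=3 F2=3 F3=1; commitIndex=3
Op 12: F1 acks idx 3 -> match: F0=3 F1=3 F2=3 F3=1; commitIndex=3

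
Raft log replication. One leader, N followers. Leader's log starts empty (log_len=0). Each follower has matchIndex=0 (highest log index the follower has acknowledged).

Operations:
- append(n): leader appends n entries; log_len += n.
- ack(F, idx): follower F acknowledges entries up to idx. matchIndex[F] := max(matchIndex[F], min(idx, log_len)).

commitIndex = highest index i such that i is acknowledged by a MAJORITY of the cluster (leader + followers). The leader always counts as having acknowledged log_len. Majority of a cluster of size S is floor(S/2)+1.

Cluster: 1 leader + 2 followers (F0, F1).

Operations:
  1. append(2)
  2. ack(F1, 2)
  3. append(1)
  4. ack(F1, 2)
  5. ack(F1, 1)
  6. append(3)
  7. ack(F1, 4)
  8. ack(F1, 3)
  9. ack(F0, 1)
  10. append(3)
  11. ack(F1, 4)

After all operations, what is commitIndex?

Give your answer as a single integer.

Op 1: append 2 -> log_len=2
Op 2: F1 acks idx 2 -> match: F0=0 F1=2; commitIndex=2
Op 3: append 1 -> log_len=3
Op 4: F1 acks idx 2 -> match: F0=0 F1=2; commitIndex=2
Op 5: F1 acks idx 1 -> match: F0=0 F1=2; commitIndex=2
Op 6: append 3 -> log_len=6
Op 7: F1 acks idx 4 -> match: F0=0 F1=4; commitIndex=4
Op 8: F1 acks idx 3 -> match: F0=0 F1=4; commitIndex=4
Op 9: F0 acks idx 1 -> match: F0=1 F1=4; commitIndex=4
Op 10: append 3 -> log_len=9
Op 11: F1 acks idx 4 -> match: F0=1 F1=4; commitIndex=4

Answer: 4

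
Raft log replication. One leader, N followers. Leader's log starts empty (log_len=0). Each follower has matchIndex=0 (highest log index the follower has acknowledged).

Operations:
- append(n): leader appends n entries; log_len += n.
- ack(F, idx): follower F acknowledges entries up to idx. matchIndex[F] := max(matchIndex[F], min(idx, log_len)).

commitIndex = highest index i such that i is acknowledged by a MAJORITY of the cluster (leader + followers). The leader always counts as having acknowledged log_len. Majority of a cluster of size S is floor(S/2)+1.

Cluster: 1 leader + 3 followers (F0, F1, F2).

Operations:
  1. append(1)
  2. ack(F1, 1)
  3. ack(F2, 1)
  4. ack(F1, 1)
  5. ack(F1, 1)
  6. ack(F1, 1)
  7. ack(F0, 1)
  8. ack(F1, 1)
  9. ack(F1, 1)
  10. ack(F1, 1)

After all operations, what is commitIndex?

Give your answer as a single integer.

Op 1: append 1 -> log_len=1
Op 2: F1 acks idx 1 -> match: F0=0 F1=1 F2=0; commitIndex=0
Op 3: F2 acks idx 1 -> match: F0=0 F1=1 F2=1; commitIndex=1
Op 4: F1 acks idx 1 -> match: F0=0 F1=1 F2=1; commitIndex=1
Op 5: F1 acks idx 1 -> match: F0=0 F1=1 F2=1; commitIndex=1
Op 6: F1 acks idx 1 -> match: F0=0 F1=1 F2=1; commitIndex=1
Op 7: F0 acks idx 1 -> match: F0=1 F1=1 F2=1; commitIndex=1
Op 8: F1 acks idx 1 -> match: F0=1 F1=1 F2=1; commitIndex=1
Op 9: F1 acks idx 1 -> match: F0=1 F1=1 F2=1; commitIndex=1
Op 10: F1 acks idx 1 -> match: F0=1 F1=1 F2=1; commitIndex=1

Answer: 1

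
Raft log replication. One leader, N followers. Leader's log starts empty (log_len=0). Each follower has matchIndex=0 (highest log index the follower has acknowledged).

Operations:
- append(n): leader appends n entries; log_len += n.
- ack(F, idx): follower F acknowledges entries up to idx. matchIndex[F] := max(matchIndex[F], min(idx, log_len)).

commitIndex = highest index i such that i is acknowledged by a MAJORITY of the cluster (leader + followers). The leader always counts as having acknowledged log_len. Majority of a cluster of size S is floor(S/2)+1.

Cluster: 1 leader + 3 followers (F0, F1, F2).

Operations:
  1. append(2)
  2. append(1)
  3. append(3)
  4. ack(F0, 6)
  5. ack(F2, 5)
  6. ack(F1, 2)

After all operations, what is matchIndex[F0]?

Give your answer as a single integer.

Op 1: append 2 -> log_len=2
Op 2: append 1 -> log_len=3
Op 3: append 3 -> log_len=6
Op 4: F0 acks idx 6 -> match: F0=6 F1=0 F2=0; commitIndex=0
Op 5: F2 acks idx 5 -> match: F0=6 F1=0 F2=5; commitIndex=5
Op 6: F1 acks idx 2 -> match: F0=6 F1=2 F2=5; commitIndex=5

Answer: 6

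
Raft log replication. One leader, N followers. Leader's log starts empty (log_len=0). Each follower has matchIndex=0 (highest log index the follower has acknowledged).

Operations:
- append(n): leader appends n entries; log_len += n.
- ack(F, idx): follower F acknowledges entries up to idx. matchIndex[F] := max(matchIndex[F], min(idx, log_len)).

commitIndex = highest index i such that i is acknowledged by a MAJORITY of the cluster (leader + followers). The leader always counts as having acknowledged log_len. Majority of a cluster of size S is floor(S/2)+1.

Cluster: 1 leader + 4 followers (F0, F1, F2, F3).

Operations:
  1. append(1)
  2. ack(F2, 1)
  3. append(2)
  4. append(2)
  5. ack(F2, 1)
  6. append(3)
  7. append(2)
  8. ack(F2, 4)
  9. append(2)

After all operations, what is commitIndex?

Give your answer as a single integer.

Answer: 0

Derivation:
Op 1: append 1 -> log_len=1
Op 2: F2 acks idx 1 -> match: F0=0 F1=0 F2=1 F3=0; commitIndex=0
Op 3: append 2 -> log_len=3
Op 4: append 2 -> log_len=5
Op 5: F2 acks idx 1 -> match: F0=0 F1=0 F2=1 F3=0; commitIndex=0
Op 6: append 3 -> log_len=8
Op 7: append 2 -> log_len=10
Op 8: F2 acks idx 4 -> match: F0=0 F1=0 F2=4 F3=0; commitIndex=0
Op 9: append 2 -> log_len=12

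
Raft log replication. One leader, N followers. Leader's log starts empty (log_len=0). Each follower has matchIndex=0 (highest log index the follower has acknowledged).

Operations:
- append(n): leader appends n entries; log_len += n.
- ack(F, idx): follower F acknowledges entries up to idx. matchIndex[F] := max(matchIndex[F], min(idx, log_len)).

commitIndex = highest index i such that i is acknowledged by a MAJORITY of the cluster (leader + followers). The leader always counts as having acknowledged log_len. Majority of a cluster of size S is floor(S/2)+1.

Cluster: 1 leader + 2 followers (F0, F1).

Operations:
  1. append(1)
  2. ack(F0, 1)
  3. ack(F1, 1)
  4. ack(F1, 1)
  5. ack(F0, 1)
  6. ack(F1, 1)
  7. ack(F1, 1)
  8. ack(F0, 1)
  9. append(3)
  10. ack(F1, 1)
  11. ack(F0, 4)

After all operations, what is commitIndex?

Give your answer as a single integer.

Op 1: append 1 -> log_len=1
Op 2: F0 acks idx 1 -> match: F0=1 F1=0; commitIndex=1
Op 3: F1 acks idx 1 -> match: F0=1 F1=1; commitIndex=1
Op 4: F1 acks idx 1 -> match: F0=1 F1=1; commitIndex=1
Op 5: F0 acks idx 1 -> match: F0=1 F1=1; commitIndex=1
Op 6: F1 acks idx 1 -> match: F0=1 F1=1; commitIndex=1
Op 7: F1 acks idx 1 -> match: F0=1 F1=1; commitIndex=1
Op 8: F0 acks idx 1 -> match: F0=1 F1=1; commitIndex=1
Op 9: append 3 -> log_len=4
Op 10: F1 acks idx 1 -> match: F0=1 F1=1; commitIndex=1
Op 11: F0 acks idx 4 -> match: F0=4 F1=1; commitIndex=4

Answer: 4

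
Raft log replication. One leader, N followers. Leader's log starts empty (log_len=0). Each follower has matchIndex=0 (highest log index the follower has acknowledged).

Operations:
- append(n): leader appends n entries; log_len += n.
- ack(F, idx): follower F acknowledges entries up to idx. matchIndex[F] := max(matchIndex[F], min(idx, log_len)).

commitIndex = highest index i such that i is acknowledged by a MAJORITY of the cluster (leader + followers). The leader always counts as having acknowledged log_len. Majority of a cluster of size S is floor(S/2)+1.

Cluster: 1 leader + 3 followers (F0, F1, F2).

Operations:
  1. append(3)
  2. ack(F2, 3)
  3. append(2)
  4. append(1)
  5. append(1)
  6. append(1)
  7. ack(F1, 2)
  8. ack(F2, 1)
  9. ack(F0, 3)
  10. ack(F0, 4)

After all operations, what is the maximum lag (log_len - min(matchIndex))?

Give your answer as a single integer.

Answer: 6

Derivation:
Op 1: append 3 -> log_len=3
Op 2: F2 acks idx 3 -> match: F0=0 F1=0 F2=3; commitIndex=0
Op 3: append 2 -> log_len=5
Op 4: append 1 -> log_len=6
Op 5: append 1 -> log_len=7
Op 6: append 1 -> log_len=8
Op 7: F1 acks idx 2 -> match: F0=0 F1=2 F2=3; commitIndex=2
Op 8: F2 acks idx 1 -> match: F0=0 F1=2 F2=3; commitIndex=2
Op 9: F0 acks idx 3 -> match: F0=3 F1=2 F2=3; commitIndex=3
Op 10: F0 acks idx 4 -> match: F0=4 F1=2 F2=3; commitIndex=3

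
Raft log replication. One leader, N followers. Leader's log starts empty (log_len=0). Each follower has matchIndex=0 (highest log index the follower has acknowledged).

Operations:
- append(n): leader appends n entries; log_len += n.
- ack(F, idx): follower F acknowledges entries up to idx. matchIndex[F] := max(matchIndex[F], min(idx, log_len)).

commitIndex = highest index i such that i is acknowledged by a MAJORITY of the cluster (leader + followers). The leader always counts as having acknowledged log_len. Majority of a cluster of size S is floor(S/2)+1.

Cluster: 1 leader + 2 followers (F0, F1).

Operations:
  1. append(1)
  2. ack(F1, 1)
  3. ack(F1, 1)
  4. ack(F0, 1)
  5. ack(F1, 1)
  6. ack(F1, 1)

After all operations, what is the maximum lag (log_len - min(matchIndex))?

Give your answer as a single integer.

Op 1: append 1 -> log_len=1
Op 2: F1 acks idx 1 -> match: F0=0 F1=1; commitIndex=1
Op 3: F1 acks idx 1 -> match: F0=0 F1=1; commitIndex=1
Op 4: F0 acks idx 1 -> match: F0=1 F1=1; commitIndex=1
Op 5: F1 acks idx 1 -> match: F0=1 F1=1; commitIndex=1
Op 6: F1 acks idx 1 -> match: F0=1 F1=1; commitIndex=1

Answer: 0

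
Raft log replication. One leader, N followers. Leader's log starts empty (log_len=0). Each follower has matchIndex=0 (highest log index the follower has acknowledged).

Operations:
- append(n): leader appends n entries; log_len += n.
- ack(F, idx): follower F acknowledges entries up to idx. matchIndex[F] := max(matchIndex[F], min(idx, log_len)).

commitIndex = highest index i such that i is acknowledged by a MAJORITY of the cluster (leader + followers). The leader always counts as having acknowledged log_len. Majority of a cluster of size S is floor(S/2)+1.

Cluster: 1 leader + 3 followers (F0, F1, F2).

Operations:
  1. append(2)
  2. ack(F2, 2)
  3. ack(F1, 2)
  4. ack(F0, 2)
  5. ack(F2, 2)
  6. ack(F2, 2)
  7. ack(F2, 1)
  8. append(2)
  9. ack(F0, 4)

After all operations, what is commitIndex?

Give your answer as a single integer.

Answer: 2

Derivation:
Op 1: append 2 -> log_len=2
Op 2: F2 acks idx 2 -> match: F0=0 F1=0 F2=2; commitIndex=0
Op 3: F1 acks idx 2 -> match: F0=0 F1=2 F2=2; commitIndex=2
Op 4: F0 acks idx 2 -> match: F0=2 F1=2 F2=2; commitIndex=2
Op 5: F2 acks idx 2 -> match: F0=2 F1=2 F2=2; commitIndex=2
Op 6: F2 acks idx 2 -> match: F0=2 F1=2 F2=2; commitIndex=2
Op 7: F2 acks idx 1 -> match: F0=2 F1=2 F2=2; commitIndex=2
Op 8: append 2 -> log_len=4
Op 9: F0 acks idx 4 -> match: F0=4 F1=2 F2=2; commitIndex=2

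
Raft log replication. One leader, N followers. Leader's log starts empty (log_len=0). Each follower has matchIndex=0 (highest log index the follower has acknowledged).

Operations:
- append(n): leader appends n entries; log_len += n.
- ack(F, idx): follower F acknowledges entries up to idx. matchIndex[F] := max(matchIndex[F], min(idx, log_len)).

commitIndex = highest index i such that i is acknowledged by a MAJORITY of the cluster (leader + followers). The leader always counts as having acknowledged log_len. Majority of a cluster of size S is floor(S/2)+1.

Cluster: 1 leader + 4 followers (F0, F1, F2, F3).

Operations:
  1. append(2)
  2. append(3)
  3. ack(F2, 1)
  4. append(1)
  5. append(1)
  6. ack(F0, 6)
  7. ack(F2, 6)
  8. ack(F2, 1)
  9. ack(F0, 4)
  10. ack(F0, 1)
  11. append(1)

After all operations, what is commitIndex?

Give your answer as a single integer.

Op 1: append 2 -> log_len=2
Op 2: append 3 -> log_len=5
Op 3: F2 acks idx 1 -> match: F0=0 F1=0 F2=1 F3=0; commitIndex=0
Op 4: append 1 -> log_len=6
Op 5: append 1 -> log_len=7
Op 6: F0 acks idx 6 -> match: F0=6 F1=0 F2=1 F3=0; commitIndex=1
Op 7: F2 acks idx 6 -> match: F0=6 F1=0 F2=6 F3=0; commitIndex=6
Op 8: F2 acks idx 1 -> match: F0=6 F1=0 F2=6 F3=0; commitIndex=6
Op 9: F0 acks idx 4 -> match: F0=6 F1=0 F2=6 F3=0; commitIndex=6
Op 10: F0 acks idx 1 -> match: F0=6 F1=0 F2=6 F3=0; commitIndex=6
Op 11: append 1 -> log_len=8

Answer: 6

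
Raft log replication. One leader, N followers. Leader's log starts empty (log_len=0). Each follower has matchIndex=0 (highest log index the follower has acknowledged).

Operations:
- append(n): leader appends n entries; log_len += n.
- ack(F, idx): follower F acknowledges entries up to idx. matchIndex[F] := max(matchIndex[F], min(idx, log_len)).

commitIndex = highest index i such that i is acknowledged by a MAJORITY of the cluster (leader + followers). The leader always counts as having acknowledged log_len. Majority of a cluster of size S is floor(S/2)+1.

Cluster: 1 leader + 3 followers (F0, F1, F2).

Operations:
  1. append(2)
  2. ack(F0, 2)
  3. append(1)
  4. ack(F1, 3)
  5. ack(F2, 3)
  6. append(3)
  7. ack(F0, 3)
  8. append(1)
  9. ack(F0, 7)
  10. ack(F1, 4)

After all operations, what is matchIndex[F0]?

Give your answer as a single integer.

Answer: 7

Derivation:
Op 1: append 2 -> log_len=2
Op 2: F0 acks idx 2 -> match: F0=2 F1=0 F2=0; commitIndex=0
Op 3: append 1 -> log_len=3
Op 4: F1 acks idx 3 -> match: F0=2 F1=3 F2=0; commitIndex=2
Op 5: F2 acks idx 3 -> match: F0=2 F1=3 F2=3; commitIndex=3
Op 6: append 3 -> log_len=6
Op 7: F0 acks idx 3 -> match: F0=3 F1=3 F2=3; commitIndex=3
Op 8: append 1 -> log_len=7
Op 9: F0 acks idx 7 -> match: F0=7 F1=3 F2=3; commitIndex=3
Op 10: F1 acks idx 4 -> match: F0=7 F1=4 F2=3; commitIndex=4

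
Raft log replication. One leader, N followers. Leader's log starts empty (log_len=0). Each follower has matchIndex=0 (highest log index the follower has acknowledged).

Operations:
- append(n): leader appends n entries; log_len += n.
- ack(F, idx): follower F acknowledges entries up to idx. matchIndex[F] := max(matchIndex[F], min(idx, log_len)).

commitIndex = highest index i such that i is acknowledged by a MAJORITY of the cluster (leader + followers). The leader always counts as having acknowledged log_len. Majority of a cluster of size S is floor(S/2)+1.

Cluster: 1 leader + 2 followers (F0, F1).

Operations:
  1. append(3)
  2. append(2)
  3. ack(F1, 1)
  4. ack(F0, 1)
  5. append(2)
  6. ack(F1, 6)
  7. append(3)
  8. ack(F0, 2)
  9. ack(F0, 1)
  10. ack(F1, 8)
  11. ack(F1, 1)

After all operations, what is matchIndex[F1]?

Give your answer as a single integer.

Answer: 8

Derivation:
Op 1: append 3 -> log_len=3
Op 2: append 2 -> log_len=5
Op 3: F1 acks idx 1 -> match: F0=0 F1=1; commitIndex=1
Op 4: F0 acks idx 1 -> match: F0=1 F1=1; commitIndex=1
Op 5: append 2 -> log_len=7
Op 6: F1 acks idx 6 -> match: F0=1 F1=6; commitIndex=6
Op 7: append 3 -> log_len=10
Op 8: F0 acks idx 2 -> match: F0=2 F1=6; commitIndex=6
Op 9: F0 acks idx 1 -> match: F0=2 F1=6; commitIndex=6
Op 10: F1 acks idx 8 -> match: F0=2 F1=8; commitIndex=8
Op 11: F1 acks idx 1 -> match: F0=2 F1=8; commitIndex=8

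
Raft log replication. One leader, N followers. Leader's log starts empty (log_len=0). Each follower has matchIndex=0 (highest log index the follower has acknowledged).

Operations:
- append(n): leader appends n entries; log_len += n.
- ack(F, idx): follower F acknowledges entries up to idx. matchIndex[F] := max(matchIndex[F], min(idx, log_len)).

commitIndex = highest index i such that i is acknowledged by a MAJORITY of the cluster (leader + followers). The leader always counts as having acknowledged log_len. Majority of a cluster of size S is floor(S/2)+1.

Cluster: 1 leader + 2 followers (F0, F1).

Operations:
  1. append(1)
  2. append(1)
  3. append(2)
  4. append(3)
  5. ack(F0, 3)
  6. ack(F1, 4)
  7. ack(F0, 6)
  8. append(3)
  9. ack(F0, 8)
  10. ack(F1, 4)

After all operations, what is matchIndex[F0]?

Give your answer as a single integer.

Answer: 8

Derivation:
Op 1: append 1 -> log_len=1
Op 2: append 1 -> log_len=2
Op 3: append 2 -> log_len=4
Op 4: append 3 -> log_len=7
Op 5: F0 acks idx 3 -> match: F0=3 F1=0; commitIndex=3
Op 6: F1 acks idx 4 -> match: F0=3 F1=4; commitIndex=4
Op 7: F0 acks idx 6 -> match: F0=6 F1=4; commitIndex=6
Op 8: append 3 -> log_len=10
Op 9: F0 acks idx 8 -> match: F0=8 F1=4; commitIndex=8
Op 10: F1 acks idx 4 -> match: F0=8 F1=4; commitIndex=8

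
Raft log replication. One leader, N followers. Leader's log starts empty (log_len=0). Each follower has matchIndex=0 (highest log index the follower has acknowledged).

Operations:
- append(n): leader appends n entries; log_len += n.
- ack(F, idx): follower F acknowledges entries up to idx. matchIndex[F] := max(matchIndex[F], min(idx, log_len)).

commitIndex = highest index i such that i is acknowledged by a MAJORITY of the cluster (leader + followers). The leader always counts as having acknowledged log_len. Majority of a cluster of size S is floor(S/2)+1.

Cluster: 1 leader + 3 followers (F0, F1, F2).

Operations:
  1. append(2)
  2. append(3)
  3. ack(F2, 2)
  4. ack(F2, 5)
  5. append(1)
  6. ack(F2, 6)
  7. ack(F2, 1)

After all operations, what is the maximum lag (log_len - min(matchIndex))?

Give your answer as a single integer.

Answer: 6

Derivation:
Op 1: append 2 -> log_len=2
Op 2: append 3 -> log_len=5
Op 3: F2 acks idx 2 -> match: F0=0 F1=0 F2=2; commitIndex=0
Op 4: F2 acks idx 5 -> match: F0=0 F1=0 F2=5; commitIndex=0
Op 5: append 1 -> log_len=6
Op 6: F2 acks idx 6 -> match: F0=0 F1=0 F2=6; commitIndex=0
Op 7: F2 acks idx 1 -> match: F0=0 F1=0 F2=6; commitIndex=0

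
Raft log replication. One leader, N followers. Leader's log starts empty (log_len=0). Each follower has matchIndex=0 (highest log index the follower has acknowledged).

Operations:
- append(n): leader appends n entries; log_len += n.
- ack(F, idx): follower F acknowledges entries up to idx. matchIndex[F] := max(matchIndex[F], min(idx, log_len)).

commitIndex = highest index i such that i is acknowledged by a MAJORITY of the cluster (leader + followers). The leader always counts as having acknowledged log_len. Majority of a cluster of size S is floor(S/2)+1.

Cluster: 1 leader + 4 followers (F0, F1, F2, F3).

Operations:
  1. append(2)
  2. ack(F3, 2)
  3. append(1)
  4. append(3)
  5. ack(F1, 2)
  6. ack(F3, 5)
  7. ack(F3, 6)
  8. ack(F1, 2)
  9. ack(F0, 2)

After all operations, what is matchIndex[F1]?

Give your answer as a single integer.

Op 1: append 2 -> log_len=2
Op 2: F3 acks idx 2 -> match: F0=0 F1=0 F2=0 F3=2; commitIndex=0
Op 3: append 1 -> log_len=3
Op 4: append 3 -> log_len=6
Op 5: F1 acks idx 2 -> match: F0=0 F1=2 F2=0 F3=2; commitIndex=2
Op 6: F3 acks idx 5 -> match: F0=0 F1=2 F2=0 F3=5; commitIndex=2
Op 7: F3 acks idx 6 -> match: F0=0 F1=2 F2=0 F3=6; commitIndex=2
Op 8: F1 acks idx 2 -> match: F0=0 F1=2 F2=0 F3=6; commitIndex=2
Op 9: F0 acks idx 2 -> match: F0=2 F1=2 F2=0 F3=6; commitIndex=2

Answer: 2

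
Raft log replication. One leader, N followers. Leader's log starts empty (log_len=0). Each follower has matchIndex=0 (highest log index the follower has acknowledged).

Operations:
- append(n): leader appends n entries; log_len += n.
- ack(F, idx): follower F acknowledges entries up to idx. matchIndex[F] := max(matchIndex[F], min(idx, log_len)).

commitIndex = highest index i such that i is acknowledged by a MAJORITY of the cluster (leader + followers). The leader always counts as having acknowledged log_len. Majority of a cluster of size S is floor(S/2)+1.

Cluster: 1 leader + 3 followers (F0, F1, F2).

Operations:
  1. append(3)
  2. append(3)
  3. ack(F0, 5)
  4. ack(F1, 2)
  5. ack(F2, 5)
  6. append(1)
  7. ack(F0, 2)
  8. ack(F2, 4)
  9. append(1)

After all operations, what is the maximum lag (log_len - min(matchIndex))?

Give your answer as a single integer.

Answer: 6

Derivation:
Op 1: append 3 -> log_len=3
Op 2: append 3 -> log_len=6
Op 3: F0 acks idx 5 -> match: F0=5 F1=0 F2=0; commitIndex=0
Op 4: F1 acks idx 2 -> match: F0=5 F1=2 F2=0; commitIndex=2
Op 5: F2 acks idx 5 -> match: F0=5 F1=2 F2=5; commitIndex=5
Op 6: append 1 -> log_len=7
Op 7: F0 acks idx 2 -> match: F0=5 F1=2 F2=5; commitIndex=5
Op 8: F2 acks idx 4 -> match: F0=5 F1=2 F2=5; commitIndex=5
Op 9: append 1 -> log_len=8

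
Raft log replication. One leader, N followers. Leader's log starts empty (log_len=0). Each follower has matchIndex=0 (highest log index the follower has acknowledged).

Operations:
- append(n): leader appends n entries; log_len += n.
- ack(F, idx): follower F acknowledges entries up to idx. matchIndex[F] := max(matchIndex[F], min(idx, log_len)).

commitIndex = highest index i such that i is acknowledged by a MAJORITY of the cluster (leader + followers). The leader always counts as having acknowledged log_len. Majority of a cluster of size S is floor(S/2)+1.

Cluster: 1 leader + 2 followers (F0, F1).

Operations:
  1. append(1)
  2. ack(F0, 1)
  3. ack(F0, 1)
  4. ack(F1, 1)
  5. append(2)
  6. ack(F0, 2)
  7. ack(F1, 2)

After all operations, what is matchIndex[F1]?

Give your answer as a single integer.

Answer: 2

Derivation:
Op 1: append 1 -> log_len=1
Op 2: F0 acks idx 1 -> match: F0=1 F1=0; commitIndex=1
Op 3: F0 acks idx 1 -> match: F0=1 F1=0; commitIndex=1
Op 4: F1 acks idx 1 -> match: F0=1 F1=1; commitIndex=1
Op 5: append 2 -> log_len=3
Op 6: F0 acks idx 2 -> match: F0=2 F1=1; commitIndex=2
Op 7: F1 acks idx 2 -> match: F0=2 F1=2; commitIndex=2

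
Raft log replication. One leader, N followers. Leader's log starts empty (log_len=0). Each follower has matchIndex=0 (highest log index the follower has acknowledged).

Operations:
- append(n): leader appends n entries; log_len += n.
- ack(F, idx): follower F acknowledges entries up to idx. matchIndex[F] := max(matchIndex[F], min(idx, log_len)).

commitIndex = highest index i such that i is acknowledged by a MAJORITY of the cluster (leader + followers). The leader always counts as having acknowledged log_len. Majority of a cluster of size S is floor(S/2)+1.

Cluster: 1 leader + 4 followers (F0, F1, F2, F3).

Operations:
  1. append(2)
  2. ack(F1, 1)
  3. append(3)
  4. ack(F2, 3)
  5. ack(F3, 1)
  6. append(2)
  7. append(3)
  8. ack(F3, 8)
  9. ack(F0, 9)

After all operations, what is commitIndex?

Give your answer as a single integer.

Answer: 8

Derivation:
Op 1: append 2 -> log_len=2
Op 2: F1 acks idx 1 -> match: F0=0 F1=1 F2=0 F3=0; commitIndex=0
Op 3: append 3 -> log_len=5
Op 4: F2 acks idx 3 -> match: F0=0 F1=1 F2=3 F3=0; commitIndex=1
Op 5: F3 acks idx 1 -> match: F0=0 F1=1 F2=3 F3=1; commitIndex=1
Op 6: append 2 -> log_len=7
Op 7: append 3 -> log_len=10
Op 8: F3 acks idx 8 -> match: F0=0 F1=1 F2=3 F3=8; commitIndex=3
Op 9: F0 acks idx 9 -> match: F0=9 F1=1 F2=3 F3=8; commitIndex=8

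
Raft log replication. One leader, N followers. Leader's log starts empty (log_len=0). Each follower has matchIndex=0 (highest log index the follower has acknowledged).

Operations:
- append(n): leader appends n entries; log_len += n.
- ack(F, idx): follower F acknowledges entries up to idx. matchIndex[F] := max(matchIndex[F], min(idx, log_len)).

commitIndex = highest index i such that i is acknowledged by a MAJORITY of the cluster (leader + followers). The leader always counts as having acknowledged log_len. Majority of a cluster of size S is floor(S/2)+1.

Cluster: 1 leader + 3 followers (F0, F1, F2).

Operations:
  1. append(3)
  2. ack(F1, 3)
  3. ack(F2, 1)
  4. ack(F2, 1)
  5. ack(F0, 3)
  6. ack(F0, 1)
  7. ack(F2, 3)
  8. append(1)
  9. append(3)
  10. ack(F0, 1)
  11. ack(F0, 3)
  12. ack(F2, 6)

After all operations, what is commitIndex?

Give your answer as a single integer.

Answer: 3

Derivation:
Op 1: append 3 -> log_len=3
Op 2: F1 acks idx 3 -> match: F0=0 F1=3 F2=0; commitIndex=0
Op 3: F2 acks idx 1 -> match: F0=0 F1=3 F2=1; commitIndex=1
Op 4: F2 acks idx 1 -> match: F0=0 F1=3 F2=1; commitIndex=1
Op 5: F0 acks idx 3 -> match: F0=3 F1=3 F2=1; commitIndex=3
Op 6: F0 acks idx 1 -> match: F0=3 F1=3 F2=1; commitIndex=3
Op 7: F2 acks idx 3 -> match: F0=3 F1=3 F2=3; commitIndex=3
Op 8: append 1 -> log_len=4
Op 9: append 3 -> log_len=7
Op 10: F0 acks idx 1 -> match: F0=3 F1=3 F2=3; commitIndex=3
Op 11: F0 acks idx 3 -> match: F0=3 F1=3 F2=3; commitIndex=3
Op 12: F2 acks idx 6 -> match: F0=3 F1=3 F2=6; commitIndex=3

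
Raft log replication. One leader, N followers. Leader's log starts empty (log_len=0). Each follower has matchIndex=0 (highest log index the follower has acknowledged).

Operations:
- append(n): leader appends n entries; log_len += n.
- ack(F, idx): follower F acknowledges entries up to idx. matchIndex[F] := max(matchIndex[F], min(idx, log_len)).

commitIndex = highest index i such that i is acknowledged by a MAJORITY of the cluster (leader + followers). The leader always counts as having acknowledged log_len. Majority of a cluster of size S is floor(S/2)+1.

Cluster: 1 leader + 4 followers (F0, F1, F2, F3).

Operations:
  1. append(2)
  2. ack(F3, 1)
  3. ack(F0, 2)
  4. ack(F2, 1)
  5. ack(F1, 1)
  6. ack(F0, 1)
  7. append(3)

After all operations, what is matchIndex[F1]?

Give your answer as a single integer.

Answer: 1

Derivation:
Op 1: append 2 -> log_len=2
Op 2: F3 acks idx 1 -> match: F0=0 F1=0 F2=0 F3=1; commitIndex=0
Op 3: F0 acks idx 2 -> match: F0=2 F1=0 F2=0 F3=1; commitIndex=1
Op 4: F2 acks idx 1 -> match: F0=2 F1=0 F2=1 F3=1; commitIndex=1
Op 5: F1 acks idx 1 -> match: F0=2 F1=1 F2=1 F3=1; commitIndex=1
Op 6: F0 acks idx 1 -> match: F0=2 F1=1 F2=1 F3=1; commitIndex=1
Op 7: append 3 -> log_len=5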